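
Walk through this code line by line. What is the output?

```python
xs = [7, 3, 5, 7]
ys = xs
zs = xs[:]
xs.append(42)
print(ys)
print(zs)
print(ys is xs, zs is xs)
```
[7, 3, 5, 7, 42]
[7, 3, 5, 7]
True False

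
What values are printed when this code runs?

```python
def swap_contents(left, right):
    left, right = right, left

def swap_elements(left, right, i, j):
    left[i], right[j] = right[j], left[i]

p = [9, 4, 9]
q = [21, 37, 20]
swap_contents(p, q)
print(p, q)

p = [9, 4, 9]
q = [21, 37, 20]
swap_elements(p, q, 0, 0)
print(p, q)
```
[9, 4, 9] [21, 37, 20]
[21, 4, 9] [9, 37, 20]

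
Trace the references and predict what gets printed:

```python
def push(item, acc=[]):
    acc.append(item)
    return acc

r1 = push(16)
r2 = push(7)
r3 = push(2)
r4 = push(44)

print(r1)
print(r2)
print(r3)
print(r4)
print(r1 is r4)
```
[16, 7, 2, 44]
[16, 7, 2, 44]
[16, 7, 2, 44]
[16, 7, 2, 44]
True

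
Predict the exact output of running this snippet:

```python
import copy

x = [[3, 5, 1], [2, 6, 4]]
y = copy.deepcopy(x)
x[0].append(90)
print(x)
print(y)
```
[[3, 5, 1, 90], [2, 6, 4]]
[[3, 5, 1], [2, 6, 4]]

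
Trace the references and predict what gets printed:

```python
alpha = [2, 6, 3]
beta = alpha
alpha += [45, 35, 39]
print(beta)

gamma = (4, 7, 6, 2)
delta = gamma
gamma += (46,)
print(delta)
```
[2, 6, 3, 45, 35, 39]
(4, 7, 6, 2)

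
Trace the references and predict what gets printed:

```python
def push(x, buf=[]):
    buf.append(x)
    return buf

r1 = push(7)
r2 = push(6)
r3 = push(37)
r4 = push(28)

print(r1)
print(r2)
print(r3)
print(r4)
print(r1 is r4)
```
[7, 6, 37, 28]
[7, 6, 37, 28]
[7, 6, 37, 28]
[7, 6, 37, 28]
True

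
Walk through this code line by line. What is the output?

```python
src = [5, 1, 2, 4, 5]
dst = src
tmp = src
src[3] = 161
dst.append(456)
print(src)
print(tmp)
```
[5, 1, 2, 161, 5, 456]
[5, 1, 2, 161, 5, 456]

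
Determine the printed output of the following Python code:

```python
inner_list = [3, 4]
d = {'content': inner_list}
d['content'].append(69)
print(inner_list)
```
[3, 4, 69]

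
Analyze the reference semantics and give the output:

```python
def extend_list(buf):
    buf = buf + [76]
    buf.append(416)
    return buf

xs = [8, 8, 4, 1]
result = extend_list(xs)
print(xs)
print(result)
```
[8, 8, 4, 1]
[8, 8, 4, 1, 76, 416]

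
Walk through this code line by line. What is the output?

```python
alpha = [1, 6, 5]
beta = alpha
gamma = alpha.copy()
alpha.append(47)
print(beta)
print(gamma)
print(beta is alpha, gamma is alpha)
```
[1, 6, 5, 47]
[1, 6, 5]
True False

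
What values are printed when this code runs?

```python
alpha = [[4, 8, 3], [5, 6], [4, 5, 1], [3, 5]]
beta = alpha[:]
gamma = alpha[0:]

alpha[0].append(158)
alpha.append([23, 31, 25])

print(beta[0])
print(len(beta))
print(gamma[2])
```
[4, 8, 3, 158]
4
[4, 5, 1]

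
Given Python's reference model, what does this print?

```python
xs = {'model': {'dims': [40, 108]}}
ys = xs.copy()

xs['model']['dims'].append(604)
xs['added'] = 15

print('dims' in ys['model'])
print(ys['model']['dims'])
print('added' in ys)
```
True
[40, 108, 604]
False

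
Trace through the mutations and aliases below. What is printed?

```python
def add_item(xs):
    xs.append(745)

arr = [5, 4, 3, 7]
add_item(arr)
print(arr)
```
[5, 4, 3, 7, 745]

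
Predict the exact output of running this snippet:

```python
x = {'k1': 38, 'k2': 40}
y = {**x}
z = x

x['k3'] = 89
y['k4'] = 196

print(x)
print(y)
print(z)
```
{'k1': 38, 'k2': 40, 'k3': 89}
{'k1': 38, 'k2': 40, 'k4': 196}
{'k1': 38, 'k2': 40, 'k3': 89}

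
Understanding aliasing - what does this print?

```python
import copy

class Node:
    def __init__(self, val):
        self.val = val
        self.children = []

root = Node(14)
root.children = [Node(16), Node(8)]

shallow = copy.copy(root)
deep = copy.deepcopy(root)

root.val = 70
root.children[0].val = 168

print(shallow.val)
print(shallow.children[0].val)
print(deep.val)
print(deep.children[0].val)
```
14
168
14
16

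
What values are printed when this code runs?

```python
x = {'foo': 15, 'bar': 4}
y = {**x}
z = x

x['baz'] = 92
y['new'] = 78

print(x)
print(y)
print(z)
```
{'foo': 15, 'bar': 4, 'baz': 92}
{'foo': 15, 'bar': 4, 'new': 78}
{'foo': 15, 'bar': 4, 'baz': 92}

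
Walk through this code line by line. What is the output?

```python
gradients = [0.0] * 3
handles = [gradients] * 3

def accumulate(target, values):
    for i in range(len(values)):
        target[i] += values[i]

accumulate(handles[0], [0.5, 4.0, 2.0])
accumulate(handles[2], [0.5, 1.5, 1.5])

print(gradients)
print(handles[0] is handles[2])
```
[1.0, 5.5, 3.5]
True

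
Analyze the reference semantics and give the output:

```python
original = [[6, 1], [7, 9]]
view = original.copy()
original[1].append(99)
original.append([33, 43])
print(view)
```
[[6, 1], [7, 9, 99]]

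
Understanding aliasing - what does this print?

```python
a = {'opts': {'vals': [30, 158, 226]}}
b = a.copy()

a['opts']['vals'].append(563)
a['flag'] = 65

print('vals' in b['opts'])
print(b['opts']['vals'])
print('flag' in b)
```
True
[30, 158, 226, 563]
False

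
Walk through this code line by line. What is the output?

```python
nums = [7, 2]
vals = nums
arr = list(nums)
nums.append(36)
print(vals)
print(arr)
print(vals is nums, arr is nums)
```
[7, 2, 36]
[7, 2]
True False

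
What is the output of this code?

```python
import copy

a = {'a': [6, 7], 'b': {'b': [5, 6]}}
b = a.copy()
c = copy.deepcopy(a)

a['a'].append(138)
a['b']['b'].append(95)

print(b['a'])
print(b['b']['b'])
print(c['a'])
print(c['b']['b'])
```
[6, 7, 138]
[5, 6, 95]
[6, 7]
[5, 6]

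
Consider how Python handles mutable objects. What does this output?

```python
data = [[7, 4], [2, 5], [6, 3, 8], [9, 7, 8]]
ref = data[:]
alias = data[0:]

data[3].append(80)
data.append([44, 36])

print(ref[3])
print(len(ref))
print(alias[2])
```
[9, 7, 8, 80]
4
[6, 3, 8]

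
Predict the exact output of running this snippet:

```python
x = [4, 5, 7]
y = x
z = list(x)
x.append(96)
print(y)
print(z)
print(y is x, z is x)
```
[4, 5, 7, 96]
[4, 5, 7]
True False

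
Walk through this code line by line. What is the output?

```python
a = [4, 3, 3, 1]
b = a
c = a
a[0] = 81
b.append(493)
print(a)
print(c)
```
[81, 3, 3, 1, 493]
[81, 3, 3, 1, 493]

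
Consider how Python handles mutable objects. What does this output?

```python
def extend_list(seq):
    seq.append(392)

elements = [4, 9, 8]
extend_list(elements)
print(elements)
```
[4, 9, 8, 392]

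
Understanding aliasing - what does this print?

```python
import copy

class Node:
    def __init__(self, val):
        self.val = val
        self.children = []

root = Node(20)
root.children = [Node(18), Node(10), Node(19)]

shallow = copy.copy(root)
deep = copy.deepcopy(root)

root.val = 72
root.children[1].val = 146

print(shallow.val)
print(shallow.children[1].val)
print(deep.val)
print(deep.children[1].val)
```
20
146
20
10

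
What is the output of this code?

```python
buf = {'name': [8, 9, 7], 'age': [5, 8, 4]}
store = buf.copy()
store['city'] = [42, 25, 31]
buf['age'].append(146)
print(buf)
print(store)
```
{'name': [8, 9, 7], 'age': [5, 8, 4, 146]}
{'name': [8, 9, 7], 'age': [5, 8, 4, 146], 'city': [42, 25, 31]}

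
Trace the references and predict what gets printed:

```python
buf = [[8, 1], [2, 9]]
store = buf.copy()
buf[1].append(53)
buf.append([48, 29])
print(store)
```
[[8, 1], [2, 9, 53]]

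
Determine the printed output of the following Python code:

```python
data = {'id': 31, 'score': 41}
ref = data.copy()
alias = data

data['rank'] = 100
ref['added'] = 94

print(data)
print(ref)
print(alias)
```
{'id': 31, 'score': 41, 'rank': 100}
{'id': 31, 'score': 41, 'added': 94}
{'id': 31, 'score': 41, 'rank': 100}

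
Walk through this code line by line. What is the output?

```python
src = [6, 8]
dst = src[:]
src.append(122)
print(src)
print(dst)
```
[6, 8, 122]
[6, 8]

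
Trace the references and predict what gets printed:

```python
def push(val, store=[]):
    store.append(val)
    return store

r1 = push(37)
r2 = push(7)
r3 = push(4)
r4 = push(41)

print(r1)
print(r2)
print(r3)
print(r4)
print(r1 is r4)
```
[37, 7, 4, 41]
[37, 7, 4, 41]
[37, 7, 4, 41]
[37, 7, 4, 41]
True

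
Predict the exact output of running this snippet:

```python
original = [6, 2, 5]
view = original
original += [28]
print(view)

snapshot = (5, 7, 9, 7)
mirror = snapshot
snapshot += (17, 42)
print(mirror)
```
[6, 2, 5, 28]
(5, 7, 9, 7)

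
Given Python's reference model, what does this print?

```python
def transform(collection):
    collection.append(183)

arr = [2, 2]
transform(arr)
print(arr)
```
[2, 2, 183]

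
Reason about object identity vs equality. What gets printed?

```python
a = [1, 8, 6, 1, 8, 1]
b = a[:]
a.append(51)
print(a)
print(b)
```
[1, 8, 6, 1, 8, 1, 51]
[1, 8, 6, 1, 8, 1]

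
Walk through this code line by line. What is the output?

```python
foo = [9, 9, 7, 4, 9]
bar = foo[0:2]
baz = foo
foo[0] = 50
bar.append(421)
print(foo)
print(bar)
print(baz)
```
[50, 9, 7, 4, 9]
[9, 9, 421]
[50, 9, 7, 4, 9]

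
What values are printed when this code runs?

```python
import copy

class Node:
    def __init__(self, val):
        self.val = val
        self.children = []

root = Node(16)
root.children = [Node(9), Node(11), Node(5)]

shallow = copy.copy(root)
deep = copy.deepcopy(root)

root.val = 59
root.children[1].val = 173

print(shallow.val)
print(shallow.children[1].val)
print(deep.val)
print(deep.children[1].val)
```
16
173
16
11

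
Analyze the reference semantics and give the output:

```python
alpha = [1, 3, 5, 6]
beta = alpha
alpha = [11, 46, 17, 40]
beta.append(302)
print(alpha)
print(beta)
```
[11, 46, 17, 40]
[1, 3, 5, 6, 302]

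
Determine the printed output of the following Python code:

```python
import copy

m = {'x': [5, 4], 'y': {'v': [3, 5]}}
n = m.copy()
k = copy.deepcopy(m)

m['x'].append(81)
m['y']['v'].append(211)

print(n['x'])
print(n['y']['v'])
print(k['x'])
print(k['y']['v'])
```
[5, 4, 81]
[3, 5, 211]
[5, 4]
[3, 5]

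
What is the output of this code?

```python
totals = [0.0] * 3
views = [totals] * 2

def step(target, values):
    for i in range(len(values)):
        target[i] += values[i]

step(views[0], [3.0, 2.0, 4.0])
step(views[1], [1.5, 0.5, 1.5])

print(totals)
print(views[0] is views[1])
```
[4.5, 2.5, 5.5]
True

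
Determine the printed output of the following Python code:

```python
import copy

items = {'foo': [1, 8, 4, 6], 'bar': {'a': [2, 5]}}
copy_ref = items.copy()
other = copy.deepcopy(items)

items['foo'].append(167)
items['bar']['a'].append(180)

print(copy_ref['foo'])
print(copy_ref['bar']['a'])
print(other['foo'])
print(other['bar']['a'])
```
[1, 8, 4, 6, 167]
[2, 5, 180]
[1, 8, 4, 6]
[2, 5]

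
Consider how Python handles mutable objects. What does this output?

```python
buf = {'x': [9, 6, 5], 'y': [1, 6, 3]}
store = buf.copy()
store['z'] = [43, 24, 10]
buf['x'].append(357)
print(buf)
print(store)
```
{'x': [9, 6, 5, 357], 'y': [1, 6, 3]}
{'x': [9, 6, 5, 357], 'y': [1, 6, 3], 'z': [43, 24, 10]}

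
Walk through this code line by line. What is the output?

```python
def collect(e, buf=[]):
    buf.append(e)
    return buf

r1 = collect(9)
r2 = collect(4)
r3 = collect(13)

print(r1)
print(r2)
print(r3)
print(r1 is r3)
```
[9, 4, 13]
[9, 4, 13]
[9, 4, 13]
True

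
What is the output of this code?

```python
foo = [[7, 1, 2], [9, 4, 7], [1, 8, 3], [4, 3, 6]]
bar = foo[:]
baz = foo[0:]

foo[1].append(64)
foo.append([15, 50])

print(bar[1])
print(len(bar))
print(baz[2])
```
[9, 4, 7, 64]
4
[1, 8, 3]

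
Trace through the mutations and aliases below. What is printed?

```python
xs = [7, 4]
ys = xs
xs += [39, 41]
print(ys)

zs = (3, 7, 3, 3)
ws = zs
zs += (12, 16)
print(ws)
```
[7, 4, 39, 41]
(3, 7, 3, 3)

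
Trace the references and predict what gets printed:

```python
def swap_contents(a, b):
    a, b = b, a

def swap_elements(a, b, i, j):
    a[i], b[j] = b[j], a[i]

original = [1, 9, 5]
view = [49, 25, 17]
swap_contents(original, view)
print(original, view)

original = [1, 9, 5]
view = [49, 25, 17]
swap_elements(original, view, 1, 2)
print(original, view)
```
[1, 9, 5] [49, 25, 17]
[1, 17, 5] [49, 25, 9]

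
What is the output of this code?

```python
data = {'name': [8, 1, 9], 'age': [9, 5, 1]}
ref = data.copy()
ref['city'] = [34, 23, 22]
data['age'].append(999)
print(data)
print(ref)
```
{'name': [8, 1, 9], 'age': [9, 5, 1, 999]}
{'name': [8, 1, 9], 'age': [9, 5, 1, 999], 'city': [34, 23, 22]}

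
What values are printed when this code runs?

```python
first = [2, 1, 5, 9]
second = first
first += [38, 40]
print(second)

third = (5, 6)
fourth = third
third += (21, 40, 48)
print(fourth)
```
[2, 1, 5, 9, 38, 40]
(5, 6)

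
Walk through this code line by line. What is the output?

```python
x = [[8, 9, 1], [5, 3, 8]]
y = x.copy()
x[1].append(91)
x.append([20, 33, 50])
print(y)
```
[[8, 9, 1], [5, 3, 8, 91]]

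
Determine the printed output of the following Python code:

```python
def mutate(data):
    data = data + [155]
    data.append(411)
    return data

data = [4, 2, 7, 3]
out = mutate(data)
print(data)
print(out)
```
[4, 2, 7, 3]
[4, 2, 7, 3, 155, 411]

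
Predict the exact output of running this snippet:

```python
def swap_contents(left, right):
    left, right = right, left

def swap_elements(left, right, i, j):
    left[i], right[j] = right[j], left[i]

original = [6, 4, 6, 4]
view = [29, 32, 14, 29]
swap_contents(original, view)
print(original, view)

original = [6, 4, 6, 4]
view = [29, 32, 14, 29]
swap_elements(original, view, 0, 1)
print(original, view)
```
[6, 4, 6, 4] [29, 32, 14, 29]
[32, 4, 6, 4] [29, 6, 14, 29]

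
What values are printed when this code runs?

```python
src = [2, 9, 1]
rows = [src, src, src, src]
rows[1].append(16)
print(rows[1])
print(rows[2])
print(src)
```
[2, 9, 1, 16]
[2, 9, 1, 16]
[2, 9, 1, 16]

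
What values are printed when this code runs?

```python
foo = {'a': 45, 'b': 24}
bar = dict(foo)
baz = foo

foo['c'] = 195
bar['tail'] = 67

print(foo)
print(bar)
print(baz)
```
{'a': 45, 'b': 24, 'c': 195}
{'a': 45, 'b': 24, 'tail': 67}
{'a': 45, 'b': 24, 'c': 195}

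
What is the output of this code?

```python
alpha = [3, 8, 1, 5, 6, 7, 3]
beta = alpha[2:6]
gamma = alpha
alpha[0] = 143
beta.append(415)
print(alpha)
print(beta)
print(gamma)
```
[143, 8, 1, 5, 6, 7, 3]
[1, 5, 6, 7, 415]
[143, 8, 1, 5, 6, 7, 3]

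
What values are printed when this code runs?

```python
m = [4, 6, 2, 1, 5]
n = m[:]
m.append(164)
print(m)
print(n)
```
[4, 6, 2, 1, 5, 164]
[4, 6, 2, 1, 5]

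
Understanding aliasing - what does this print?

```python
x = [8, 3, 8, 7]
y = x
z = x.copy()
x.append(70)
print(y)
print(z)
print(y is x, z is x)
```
[8, 3, 8, 7, 70]
[8, 3, 8, 7]
True False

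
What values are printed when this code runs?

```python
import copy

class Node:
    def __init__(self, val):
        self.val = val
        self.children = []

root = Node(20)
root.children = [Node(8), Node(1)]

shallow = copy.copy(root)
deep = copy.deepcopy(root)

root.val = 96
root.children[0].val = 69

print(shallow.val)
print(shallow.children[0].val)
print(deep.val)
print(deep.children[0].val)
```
20
69
20
8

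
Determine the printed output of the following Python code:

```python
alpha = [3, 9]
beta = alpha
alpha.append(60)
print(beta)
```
[3, 9, 60]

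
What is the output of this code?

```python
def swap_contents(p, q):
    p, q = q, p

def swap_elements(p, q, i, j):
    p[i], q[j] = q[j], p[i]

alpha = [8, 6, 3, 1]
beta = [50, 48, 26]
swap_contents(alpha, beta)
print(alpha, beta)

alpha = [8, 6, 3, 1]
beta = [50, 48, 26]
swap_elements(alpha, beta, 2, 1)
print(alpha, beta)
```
[8, 6, 3, 1] [50, 48, 26]
[8, 6, 48, 1] [50, 3, 26]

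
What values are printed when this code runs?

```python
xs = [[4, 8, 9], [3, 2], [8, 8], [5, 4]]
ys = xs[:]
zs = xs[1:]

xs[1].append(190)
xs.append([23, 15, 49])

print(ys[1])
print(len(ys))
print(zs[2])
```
[3, 2, 190]
4
[5, 4]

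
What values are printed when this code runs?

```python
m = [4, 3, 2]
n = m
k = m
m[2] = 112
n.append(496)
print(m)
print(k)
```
[4, 3, 112, 496]
[4, 3, 112, 496]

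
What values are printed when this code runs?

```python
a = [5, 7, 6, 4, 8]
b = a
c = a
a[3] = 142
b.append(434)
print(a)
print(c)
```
[5, 7, 6, 142, 8, 434]
[5, 7, 6, 142, 8, 434]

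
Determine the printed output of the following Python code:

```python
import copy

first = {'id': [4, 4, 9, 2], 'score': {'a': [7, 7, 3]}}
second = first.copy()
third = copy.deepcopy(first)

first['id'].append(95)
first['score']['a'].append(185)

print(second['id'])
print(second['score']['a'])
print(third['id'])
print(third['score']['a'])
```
[4, 4, 9, 2, 95]
[7, 7, 3, 185]
[4, 4, 9, 2]
[7, 7, 3]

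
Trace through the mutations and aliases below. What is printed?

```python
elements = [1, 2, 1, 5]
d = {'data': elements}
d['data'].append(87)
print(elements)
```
[1, 2, 1, 5, 87]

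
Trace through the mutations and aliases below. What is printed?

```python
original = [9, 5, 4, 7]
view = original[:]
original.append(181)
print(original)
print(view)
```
[9, 5, 4, 7, 181]
[9, 5, 4, 7]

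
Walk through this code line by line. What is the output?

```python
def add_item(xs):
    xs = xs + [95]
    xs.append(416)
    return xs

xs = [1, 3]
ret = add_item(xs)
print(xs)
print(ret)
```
[1, 3]
[1, 3, 95, 416]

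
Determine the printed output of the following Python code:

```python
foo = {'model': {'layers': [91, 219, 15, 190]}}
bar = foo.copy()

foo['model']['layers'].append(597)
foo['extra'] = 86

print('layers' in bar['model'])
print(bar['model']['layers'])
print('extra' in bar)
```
True
[91, 219, 15, 190, 597]
False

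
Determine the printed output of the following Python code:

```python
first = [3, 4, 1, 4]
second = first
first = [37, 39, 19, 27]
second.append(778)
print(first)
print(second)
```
[37, 39, 19, 27]
[3, 4, 1, 4, 778]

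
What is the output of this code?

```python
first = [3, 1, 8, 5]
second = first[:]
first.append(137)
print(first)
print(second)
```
[3, 1, 8, 5, 137]
[3, 1, 8, 5]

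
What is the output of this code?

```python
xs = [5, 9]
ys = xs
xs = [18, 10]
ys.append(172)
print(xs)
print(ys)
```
[18, 10]
[5, 9, 172]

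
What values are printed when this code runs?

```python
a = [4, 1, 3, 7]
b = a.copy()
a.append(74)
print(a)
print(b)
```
[4, 1, 3, 7, 74]
[4, 1, 3, 7]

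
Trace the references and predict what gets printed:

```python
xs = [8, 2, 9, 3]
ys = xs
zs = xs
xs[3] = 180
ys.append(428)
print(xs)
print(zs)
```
[8, 2, 9, 180, 428]
[8, 2, 9, 180, 428]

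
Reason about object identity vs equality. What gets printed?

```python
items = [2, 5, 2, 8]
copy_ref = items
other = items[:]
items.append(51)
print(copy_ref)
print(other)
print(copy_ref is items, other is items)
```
[2, 5, 2, 8, 51]
[2, 5, 2, 8]
True False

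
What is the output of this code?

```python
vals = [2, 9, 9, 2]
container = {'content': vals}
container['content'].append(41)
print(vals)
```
[2, 9, 9, 2, 41]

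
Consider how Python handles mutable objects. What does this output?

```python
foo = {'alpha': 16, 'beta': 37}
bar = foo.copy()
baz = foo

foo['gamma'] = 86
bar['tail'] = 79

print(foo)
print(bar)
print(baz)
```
{'alpha': 16, 'beta': 37, 'gamma': 86}
{'alpha': 16, 'beta': 37, 'tail': 79}
{'alpha': 16, 'beta': 37, 'gamma': 86}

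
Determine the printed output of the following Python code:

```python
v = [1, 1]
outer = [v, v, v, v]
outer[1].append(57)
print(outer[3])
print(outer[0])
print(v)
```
[1, 1, 57]
[1, 1, 57]
[1, 1, 57]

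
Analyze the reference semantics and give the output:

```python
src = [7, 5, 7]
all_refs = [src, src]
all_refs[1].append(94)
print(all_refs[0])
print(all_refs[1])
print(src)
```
[7, 5, 7, 94]
[7, 5, 7, 94]
[7, 5, 7, 94]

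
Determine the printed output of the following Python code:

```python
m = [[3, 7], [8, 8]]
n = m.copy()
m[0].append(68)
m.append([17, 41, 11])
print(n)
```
[[3, 7, 68], [8, 8]]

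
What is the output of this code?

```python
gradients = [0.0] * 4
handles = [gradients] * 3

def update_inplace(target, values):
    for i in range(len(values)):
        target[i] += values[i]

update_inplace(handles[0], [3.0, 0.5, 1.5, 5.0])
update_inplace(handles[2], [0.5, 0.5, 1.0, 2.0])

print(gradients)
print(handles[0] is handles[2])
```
[3.5, 1.0, 2.5, 7.0]
True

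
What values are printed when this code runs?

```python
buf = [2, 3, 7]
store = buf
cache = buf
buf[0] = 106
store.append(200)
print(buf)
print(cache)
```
[106, 3, 7, 200]
[106, 3, 7, 200]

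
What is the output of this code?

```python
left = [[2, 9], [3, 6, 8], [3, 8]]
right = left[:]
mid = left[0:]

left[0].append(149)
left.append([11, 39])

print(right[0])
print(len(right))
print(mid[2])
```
[2, 9, 149]
3
[3, 8]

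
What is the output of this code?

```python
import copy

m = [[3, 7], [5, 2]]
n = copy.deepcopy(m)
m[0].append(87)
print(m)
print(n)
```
[[3, 7, 87], [5, 2]]
[[3, 7], [5, 2]]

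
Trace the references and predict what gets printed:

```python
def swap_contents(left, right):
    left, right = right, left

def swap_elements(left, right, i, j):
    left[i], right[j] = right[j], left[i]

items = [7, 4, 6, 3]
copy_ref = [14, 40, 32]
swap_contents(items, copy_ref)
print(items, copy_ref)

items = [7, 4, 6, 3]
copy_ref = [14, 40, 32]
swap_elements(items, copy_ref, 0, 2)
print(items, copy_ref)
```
[7, 4, 6, 3] [14, 40, 32]
[32, 4, 6, 3] [14, 40, 7]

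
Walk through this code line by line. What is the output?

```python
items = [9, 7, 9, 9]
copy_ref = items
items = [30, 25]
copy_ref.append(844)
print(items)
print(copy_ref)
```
[30, 25]
[9, 7, 9, 9, 844]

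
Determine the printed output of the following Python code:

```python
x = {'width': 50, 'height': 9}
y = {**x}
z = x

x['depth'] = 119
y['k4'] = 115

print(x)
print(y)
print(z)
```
{'width': 50, 'height': 9, 'depth': 119}
{'width': 50, 'height': 9, 'k4': 115}
{'width': 50, 'height': 9, 'depth': 119}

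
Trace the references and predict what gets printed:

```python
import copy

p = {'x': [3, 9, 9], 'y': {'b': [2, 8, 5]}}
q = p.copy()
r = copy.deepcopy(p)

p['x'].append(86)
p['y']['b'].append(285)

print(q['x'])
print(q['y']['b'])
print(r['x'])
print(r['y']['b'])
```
[3, 9, 9, 86]
[2, 8, 5, 285]
[3, 9, 9]
[2, 8, 5]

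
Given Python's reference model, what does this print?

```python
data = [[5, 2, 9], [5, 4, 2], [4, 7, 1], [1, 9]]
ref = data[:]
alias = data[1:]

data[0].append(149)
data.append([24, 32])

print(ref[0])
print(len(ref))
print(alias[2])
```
[5, 2, 9, 149]
4
[1, 9]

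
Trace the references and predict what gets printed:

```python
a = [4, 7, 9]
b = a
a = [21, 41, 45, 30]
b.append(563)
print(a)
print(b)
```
[21, 41, 45, 30]
[4, 7, 9, 563]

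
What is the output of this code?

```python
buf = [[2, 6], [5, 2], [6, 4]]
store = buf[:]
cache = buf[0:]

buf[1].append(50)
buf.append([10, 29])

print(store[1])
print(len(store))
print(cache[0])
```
[5, 2, 50]
3
[2, 6]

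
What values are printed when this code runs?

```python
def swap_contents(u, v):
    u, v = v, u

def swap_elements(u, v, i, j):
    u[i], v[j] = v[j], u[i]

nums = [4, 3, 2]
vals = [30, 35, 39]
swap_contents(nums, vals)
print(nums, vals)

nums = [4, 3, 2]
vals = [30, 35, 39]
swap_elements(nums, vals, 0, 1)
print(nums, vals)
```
[4, 3, 2] [30, 35, 39]
[35, 3, 2] [30, 4, 39]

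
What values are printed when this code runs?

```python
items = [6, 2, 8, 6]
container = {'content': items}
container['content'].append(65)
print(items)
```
[6, 2, 8, 6, 65]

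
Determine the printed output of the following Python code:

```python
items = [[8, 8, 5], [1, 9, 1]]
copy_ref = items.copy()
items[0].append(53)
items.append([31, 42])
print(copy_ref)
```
[[8, 8, 5, 53], [1, 9, 1]]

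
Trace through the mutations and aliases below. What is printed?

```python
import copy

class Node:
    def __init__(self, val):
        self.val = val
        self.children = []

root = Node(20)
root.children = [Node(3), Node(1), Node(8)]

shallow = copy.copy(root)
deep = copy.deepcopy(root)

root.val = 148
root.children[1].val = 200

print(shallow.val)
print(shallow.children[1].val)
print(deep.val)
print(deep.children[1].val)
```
20
200
20
1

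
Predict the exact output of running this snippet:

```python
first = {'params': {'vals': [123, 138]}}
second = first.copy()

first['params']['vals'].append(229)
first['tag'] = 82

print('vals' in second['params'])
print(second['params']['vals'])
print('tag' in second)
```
True
[123, 138, 229]
False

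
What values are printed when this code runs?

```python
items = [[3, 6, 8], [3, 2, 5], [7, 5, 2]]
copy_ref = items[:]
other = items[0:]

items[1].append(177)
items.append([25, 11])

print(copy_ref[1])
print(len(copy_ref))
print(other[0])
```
[3, 2, 5, 177]
3
[3, 6, 8]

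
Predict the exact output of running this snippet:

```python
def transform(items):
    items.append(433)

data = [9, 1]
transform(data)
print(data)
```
[9, 1, 433]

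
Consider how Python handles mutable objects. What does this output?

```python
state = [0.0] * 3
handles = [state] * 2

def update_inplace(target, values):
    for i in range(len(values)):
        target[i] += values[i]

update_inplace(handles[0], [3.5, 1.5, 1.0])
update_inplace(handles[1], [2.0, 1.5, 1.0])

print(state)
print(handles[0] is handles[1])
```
[5.5, 3.0, 2.0]
True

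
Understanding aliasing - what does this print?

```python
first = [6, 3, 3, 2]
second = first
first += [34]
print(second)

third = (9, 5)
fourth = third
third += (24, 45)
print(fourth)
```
[6, 3, 3, 2, 34]
(9, 5)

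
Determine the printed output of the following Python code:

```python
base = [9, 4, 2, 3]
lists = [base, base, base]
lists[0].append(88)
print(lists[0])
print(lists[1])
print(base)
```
[9, 4, 2, 3, 88]
[9, 4, 2, 3, 88]
[9, 4, 2, 3, 88]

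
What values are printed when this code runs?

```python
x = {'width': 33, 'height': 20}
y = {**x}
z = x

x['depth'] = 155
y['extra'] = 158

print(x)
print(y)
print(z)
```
{'width': 33, 'height': 20, 'depth': 155}
{'width': 33, 'height': 20, 'extra': 158}
{'width': 33, 'height': 20, 'depth': 155}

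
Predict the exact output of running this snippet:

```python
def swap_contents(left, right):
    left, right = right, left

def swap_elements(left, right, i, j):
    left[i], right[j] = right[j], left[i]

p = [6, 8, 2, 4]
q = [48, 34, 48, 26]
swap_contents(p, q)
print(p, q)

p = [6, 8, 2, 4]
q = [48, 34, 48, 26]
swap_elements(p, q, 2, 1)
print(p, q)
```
[6, 8, 2, 4] [48, 34, 48, 26]
[6, 8, 34, 4] [48, 2, 48, 26]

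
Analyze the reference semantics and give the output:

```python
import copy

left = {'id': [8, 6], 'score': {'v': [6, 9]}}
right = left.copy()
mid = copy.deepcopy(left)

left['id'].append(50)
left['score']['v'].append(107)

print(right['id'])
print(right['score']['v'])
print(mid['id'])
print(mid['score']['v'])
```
[8, 6, 50]
[6, 9, 107]
[8, 6]
[6, 9]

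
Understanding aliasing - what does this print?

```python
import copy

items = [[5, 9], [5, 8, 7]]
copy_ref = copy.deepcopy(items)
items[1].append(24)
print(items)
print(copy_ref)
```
[[5, 9], [5, 8, 7, 24]]
[[5, 9], [5, 8, 7]]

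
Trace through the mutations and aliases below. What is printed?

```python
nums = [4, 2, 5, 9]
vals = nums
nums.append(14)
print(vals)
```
[4, 2, 5, 9, 14]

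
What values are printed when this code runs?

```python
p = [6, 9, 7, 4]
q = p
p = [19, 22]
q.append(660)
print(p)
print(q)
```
[19, 22]
[6, 9, 7, 4, 660]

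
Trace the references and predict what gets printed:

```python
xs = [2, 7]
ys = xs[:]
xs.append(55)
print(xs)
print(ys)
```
[2, 7, 55]
[2, 7]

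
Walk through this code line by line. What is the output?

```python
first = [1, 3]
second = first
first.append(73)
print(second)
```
[1, 3, 73]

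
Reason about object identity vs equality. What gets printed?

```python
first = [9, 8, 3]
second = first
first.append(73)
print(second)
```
[9, 8, 3, 73]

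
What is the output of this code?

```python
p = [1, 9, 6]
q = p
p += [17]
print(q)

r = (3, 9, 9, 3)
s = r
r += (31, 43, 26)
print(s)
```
[1, 9, 6, 17]
(3, 9, 9, 3)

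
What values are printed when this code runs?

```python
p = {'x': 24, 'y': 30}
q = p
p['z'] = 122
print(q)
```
{'x': 24, 'y': 30, 'z': 122}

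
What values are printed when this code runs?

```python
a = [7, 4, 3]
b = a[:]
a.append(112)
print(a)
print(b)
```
[7, 4, 3, 112]
[7, 4, 3]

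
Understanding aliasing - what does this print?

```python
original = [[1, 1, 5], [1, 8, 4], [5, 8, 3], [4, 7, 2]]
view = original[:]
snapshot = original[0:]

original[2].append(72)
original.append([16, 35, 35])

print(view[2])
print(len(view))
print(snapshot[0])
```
[5, 8, 3, 72]
4
[1, 1, 5]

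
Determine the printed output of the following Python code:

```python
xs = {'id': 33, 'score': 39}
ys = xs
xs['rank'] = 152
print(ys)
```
{'id': 33, 'score': 39, 'rank': 152}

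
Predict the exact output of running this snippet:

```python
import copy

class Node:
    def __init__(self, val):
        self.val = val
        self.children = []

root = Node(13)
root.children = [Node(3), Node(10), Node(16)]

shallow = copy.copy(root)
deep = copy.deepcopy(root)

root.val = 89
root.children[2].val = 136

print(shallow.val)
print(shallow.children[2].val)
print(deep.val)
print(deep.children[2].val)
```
13
136
13
16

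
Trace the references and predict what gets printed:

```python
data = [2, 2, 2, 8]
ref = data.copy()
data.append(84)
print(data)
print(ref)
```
[2, 2, 2, 8, 84]
[2, 2, 2, 8]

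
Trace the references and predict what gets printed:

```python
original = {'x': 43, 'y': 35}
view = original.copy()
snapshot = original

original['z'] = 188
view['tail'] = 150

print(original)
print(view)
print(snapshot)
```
{'x': 43, 'y': 35, 'z': 188}
{'x': 43, 'y': 35, 'tail': 150}
{'x': 43, 'y': 35, 'z': 188}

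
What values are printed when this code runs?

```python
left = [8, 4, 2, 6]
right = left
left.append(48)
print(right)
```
[8, 4, 2, 6, 48]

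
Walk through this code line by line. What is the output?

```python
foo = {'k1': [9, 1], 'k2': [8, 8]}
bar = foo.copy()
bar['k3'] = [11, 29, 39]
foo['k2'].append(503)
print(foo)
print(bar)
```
{'k1': [9, 1], 'k2': [8, 8, 503]}
{'k1': [9, 1], 'k2': [8, 8, 503], 'k3': [11, 29, 39]}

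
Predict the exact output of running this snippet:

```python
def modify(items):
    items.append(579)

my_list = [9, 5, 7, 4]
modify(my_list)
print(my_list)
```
[9, 5, 7, 4, 579]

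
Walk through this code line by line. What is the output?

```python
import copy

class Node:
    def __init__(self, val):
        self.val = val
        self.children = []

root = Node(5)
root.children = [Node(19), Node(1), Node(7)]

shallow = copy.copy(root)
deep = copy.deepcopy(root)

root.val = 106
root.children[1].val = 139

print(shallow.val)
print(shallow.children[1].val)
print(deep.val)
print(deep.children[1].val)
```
5
139
5
1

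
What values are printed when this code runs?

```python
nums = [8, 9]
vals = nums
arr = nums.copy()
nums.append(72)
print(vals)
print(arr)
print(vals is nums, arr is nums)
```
[8, 9, 72]
[8, 9]
True False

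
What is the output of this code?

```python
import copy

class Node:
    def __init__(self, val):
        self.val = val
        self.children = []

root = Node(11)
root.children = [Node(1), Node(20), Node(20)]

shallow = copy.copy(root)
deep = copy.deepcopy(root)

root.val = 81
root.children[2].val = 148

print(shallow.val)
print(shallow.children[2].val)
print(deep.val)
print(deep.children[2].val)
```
11
148
11
20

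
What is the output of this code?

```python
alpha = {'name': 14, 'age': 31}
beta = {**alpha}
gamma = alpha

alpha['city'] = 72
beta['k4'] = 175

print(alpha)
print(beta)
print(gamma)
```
{'name': 14, 'age': 31, 'city': 72}
{'name': 14, 'age': 31, 'k4': 175}
{'name': 14, 'age': 31, 'city': 72}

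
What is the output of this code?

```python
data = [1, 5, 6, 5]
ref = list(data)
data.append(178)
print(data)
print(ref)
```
[1, 5, 6, 5, 178]
[1, 5, 6, 5]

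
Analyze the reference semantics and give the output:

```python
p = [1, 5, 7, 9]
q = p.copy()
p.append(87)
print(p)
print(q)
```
[1, 5, 7, 9, 87]
[1, 5, 7, 9]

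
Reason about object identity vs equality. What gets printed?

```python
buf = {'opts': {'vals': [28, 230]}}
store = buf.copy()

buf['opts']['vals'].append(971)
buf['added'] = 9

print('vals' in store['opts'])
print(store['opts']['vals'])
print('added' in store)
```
True
[28, 230, 971]
False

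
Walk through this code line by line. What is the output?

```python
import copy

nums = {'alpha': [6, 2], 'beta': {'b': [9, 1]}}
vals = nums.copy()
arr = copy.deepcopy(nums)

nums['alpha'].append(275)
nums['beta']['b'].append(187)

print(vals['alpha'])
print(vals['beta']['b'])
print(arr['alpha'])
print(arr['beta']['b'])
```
[6, 2, 275]
[9, 1, 187]
[6, 2]
[9, 1]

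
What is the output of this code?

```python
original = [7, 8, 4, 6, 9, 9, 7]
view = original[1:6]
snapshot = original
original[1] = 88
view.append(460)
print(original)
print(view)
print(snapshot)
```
[7, 88, 4, 6, 9, 9, 7]
[8, 4, 6, 9, 9, 460]
[7, 88, 4, 6, 9, 9, 7]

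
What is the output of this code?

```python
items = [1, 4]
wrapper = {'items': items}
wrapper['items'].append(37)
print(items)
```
[1, 4, 37]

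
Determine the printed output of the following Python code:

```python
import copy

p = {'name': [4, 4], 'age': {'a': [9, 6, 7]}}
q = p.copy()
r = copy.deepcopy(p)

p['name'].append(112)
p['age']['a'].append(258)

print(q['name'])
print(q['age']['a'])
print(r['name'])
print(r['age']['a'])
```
[4, 4, 112]
[9, 6, 7, 258]
[4, 4]
[9, 6, 7]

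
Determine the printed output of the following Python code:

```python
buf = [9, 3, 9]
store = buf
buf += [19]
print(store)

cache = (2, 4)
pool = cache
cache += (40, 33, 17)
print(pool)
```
[9, 3, 9, 19]
(2, 4)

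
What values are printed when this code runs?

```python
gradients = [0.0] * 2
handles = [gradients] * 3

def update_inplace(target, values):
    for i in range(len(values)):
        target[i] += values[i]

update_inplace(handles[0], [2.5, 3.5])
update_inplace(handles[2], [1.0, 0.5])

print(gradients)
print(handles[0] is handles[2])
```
[3.5, 4.0]
True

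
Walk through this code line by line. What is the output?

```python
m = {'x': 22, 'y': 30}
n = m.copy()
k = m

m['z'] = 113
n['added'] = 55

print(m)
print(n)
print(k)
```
{'x': 22, 'y': 30, 'z': 113}
{'x': 22, 'y': 30, 'added': 55}
{'x': 22, 'y': 30, 'z': 113}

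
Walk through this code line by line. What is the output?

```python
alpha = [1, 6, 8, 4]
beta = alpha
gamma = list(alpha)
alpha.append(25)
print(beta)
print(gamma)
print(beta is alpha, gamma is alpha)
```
[1, 6, 8, 4, 25]
[1, 6, 8, 4]
True False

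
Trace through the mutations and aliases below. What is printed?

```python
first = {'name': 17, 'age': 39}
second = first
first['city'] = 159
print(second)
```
{'name': 17, 'age': 39, 'city': 159}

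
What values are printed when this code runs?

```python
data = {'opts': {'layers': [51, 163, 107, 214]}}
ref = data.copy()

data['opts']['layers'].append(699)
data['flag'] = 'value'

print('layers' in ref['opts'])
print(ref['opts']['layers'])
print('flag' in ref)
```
True
[51, 163, 107, 214, 699]
False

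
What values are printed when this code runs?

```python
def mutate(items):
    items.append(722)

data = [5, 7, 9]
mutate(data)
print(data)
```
[5, 7, 9, 722]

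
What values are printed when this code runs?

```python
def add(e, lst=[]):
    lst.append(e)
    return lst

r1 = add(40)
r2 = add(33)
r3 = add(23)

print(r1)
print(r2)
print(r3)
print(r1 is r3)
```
[40, 33, 23]
[40, 33, 23]
[40, 33, 23]
True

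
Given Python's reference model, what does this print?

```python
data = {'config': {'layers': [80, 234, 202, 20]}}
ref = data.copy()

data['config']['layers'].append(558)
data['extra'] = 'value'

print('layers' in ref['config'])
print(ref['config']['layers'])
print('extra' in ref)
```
True
[80, 234, 202, 20, 558]
False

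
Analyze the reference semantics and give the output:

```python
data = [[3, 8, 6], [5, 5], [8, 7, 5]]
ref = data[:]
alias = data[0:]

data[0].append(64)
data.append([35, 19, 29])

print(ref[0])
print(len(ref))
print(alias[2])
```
[3, 8, 6, 64]
3
[8, 7, 5]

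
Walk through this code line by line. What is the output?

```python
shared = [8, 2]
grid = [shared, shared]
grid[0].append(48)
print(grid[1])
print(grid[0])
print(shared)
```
[8, 2, 48]
[8, 2, 48]
[8, 2, 48]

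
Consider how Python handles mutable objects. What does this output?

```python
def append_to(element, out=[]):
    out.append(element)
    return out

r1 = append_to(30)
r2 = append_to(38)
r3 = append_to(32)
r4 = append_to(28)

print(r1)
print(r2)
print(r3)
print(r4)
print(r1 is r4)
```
[30, 38, 32, 28]
[30, 38, 32, 28]
[30, 38, 32, 28]
[30, 38, 32, 28]
True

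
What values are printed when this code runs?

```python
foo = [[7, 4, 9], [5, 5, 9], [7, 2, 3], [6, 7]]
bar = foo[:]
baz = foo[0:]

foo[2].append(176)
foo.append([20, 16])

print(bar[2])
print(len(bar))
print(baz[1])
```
[7, 2, 3, 176]
4
[5, 5, 9]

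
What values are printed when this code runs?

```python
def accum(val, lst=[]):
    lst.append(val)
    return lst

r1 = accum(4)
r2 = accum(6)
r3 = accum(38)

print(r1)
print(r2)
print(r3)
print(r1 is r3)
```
[4, 6, 38]
[4, 6, 38]
[4, 6, 38]
True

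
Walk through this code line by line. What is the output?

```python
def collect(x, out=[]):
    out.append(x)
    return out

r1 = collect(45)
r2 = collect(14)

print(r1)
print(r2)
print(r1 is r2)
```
[45, 14]
[45, 14]
True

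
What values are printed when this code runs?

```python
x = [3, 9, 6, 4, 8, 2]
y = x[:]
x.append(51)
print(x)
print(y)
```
[3, 9, 6, 4, 8, 2, 51]
[3, 9, 6, 4, 8, 2]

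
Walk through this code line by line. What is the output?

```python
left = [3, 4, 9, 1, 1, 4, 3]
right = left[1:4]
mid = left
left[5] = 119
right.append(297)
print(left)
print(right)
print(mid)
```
[3, 4, 9, 1, 1, 119, 3]
[4, 9, 1, 297]
[3, 4, 9, 1, 1, 119, 3]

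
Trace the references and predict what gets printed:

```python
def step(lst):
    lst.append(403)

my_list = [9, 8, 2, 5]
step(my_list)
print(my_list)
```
[9, 8, 2, 5, 403]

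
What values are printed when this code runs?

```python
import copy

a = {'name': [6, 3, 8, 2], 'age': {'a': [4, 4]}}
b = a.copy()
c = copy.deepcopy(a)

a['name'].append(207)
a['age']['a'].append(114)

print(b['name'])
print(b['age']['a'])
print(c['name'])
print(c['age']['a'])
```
[6, 3, 8, 2, 207]
[4, 4, 114]
[6, 3, 8, 2]
[4, 4]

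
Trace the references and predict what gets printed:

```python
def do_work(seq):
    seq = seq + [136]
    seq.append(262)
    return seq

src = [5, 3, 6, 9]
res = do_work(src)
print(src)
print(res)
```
[5, 3, 6, 9]
[5, 3, 6, 9, 136, 262]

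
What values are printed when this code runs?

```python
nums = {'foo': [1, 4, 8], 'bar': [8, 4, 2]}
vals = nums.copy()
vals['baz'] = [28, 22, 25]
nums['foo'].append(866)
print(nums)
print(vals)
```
{'foo': [1, 4, 8, 866], 'bar': [8, 4, 2]}
{'foo': [1, 4, 8, 866], 'bar': [8, 4, 2], 'baz': [28, 22, 25]}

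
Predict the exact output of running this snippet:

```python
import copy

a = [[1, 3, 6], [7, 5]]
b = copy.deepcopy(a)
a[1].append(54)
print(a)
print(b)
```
[[1, 3, 6], [7, 5, 54]]
[[1, 3, 6], [7, 5]]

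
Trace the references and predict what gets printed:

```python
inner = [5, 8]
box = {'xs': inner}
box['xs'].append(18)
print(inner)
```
[5, 8, 18]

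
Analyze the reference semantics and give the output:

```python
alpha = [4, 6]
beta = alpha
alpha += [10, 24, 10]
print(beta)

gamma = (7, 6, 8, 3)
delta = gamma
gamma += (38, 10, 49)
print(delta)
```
[4, 6, 10, 24, 10]
(7, 6, 8, 3)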